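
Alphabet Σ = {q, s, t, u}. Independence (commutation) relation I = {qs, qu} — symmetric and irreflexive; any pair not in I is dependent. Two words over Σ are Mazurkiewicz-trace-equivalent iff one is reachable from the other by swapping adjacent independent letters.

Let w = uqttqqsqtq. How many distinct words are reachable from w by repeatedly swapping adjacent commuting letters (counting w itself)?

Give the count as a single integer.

#0=u has no predecessor
#1=q has no predecessor
#2=t depends on [0:u, 1:q]
#3=t depends on [2:t]
#4=q depends on [3:t]
#5=q depends on [4:q]
#6=s depends on [3:t]
#7=q depends on [5:q]
#8=t depends on [6:s, 7:q]
#9=q depends on [8:t]
sources: [0:u, 1:q]
N(rest) = Σ N(rest − s) over sources s of rest; N(one piece) = 1:
  size 1 → [9]=1
  size 2 → [8,9]=1
  size 3 → [6,8,9]=1  [7,8,9]=1
  size 4 → [5,7,8,9]=1  [6,7,8,9]=2
  size 5 → [4,5,7,8,9]=1  [5,6,7,8,9]=3
  size 6 → [4,5,6,7,8,9]=4
  size 7 → [3,4,5,6,7,8,9]=4
  size 8 → [2,3,4,5,6,7,8,9]=4
  first=0(u) contributes 4
  first=1(q) contributes 4
|[w]| = 8

8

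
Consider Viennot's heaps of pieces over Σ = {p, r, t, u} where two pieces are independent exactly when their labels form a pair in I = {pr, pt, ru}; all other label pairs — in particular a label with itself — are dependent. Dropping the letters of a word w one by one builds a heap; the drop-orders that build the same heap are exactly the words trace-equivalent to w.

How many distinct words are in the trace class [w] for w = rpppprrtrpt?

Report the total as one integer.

piece 0:r — minimal
piece 1:p — minimal
piece 2:p rests on {1:p}
piece 3:p rests on {2:p}
piece 4:p rests on {3:p}
piece 5:r rests on {0:r}
piece 6:r rests on {5:r}
piece 7:t rests on {6:r}
piece 8:r rests on {7:t}
piece 9:p rests on {4:p}
piece 10:t rests on {8:r}
minimal pieces: {0:r, 1:p}
ways to finish when only these pieces remain (= sum over removing one remaining piece with nothing left below it):
  1 left: {9}→1  {10}→1
  2 left: {4,9}→1  {8,10}→1  {9,10}→2
  3 left: {3,4,9}→1  {4,9,10}→3  {7,8,10}→1  {8,9,10}→3
  4 left: {2,3,4,9}→1  {3,4,9,10}→4  {4,8,9,10}→6  {6,7,8,10}→1  {7,8,9,10}→4
  5 left: {1,2,3,4,9}→1  {2,3,4,9,10}→5  {3,4,8,9,10}→10  {4,7,8,9,10}→10  {5,6,7,8,10}→1  {6,7,8,9,10}→5
  6 left: {0,5,6,7,8,10}→1  {1,2,3,4,9,10}→6  {2,3,4,8,9,10}→15  {3,4,7,8,9,10}→20  {4,6,7,8,9,10}→15  {5,6,7,8,9,10}→6
  7 left: {0,5,6,7,8,9,10}→7  {1,2,3,4,8,9,10}→21  {2,3,4,7,8,9,10}→35  {3,4,6,7,8,9,10}→35  {4,5,6,7,8,9,10}→21
  8 left: {0,4,5,6,7,8,9,10}→28  {1,2,3,4,7,8,9,10}→56  {2,3,4,6,7,8,9,10}→70  {3,4,5,6,7,8,9,10}→56
  9 left: {0,3,4,5,6,7,8,9,10}→84  {1,2,3,4,6,7,8,9,10}→126  {2,3,4,5,6,7,8,9,10}→126
  placing 0:r first → 252 extensions
  placing 1:p first → 210 extensions
total linear extensions = 462

462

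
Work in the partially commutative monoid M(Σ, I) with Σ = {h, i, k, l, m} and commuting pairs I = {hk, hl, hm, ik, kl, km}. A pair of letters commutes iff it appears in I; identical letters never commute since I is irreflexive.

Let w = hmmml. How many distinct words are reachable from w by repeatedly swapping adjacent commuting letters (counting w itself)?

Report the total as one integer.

piece 0:h — minimal
piece 1:m — minimal
piece 2:m rests on {1:m}
piece 3:m rests on {2:m}
piece 4:l rests on {3:m}
minimal pieces: {0:h, 1:m}
ways to finish when only these pieces remain (= sum over removing one remaining piece with nothing left below it):
  1 left: {0}→1  {4}→1
  2 left: {0,4}→2  {3,4}→1
  3 left: {0,3,4}→3  {2,3,4}→1
  placing 0:h first → 1 extensions
  placing 1:m first → 4 extensions
total linear extensions = 5

5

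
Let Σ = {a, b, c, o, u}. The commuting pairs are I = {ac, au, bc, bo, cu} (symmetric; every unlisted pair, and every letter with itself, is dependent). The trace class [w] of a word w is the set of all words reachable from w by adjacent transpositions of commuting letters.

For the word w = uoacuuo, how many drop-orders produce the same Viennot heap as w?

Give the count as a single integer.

piece 0:u — minimal
piece 1:o rests on {0:u}
piece 2:a rests on {1:o}
piece 3:c rests on {1:o}
piece 4:u rests on {1:o}
piece 5:u rests on {4:u}
piece 6:o rests on {2:a, 3:c, 5:u}
minimal pieces: {0:u}
ways to finish when only these pieces remain (= sum over removing one remaining piece with nothing left below it):
  1 left: {6}→1
  2 left: {2,6}→1  {3,6}→1  {5,6}→1
  3 left: {2,3,6}→2  {2,5,6}→2  {3,5,6}→2  {4,5,6}→1
  4 left: {2,3,5,6}→6  {2,4,5,6}→3  {3,4,5,6}→3
  5 left: {2,3,4,5,6}→12
  placing 0:u first → 12 extensions

12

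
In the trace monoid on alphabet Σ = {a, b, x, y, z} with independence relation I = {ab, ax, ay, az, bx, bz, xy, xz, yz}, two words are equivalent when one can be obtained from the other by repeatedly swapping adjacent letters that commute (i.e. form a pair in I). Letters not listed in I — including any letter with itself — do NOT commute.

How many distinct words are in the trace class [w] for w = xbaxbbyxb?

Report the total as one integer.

0(x) covers ∅
1(b) covers ∅
2(a) covers ∅
3(x) covers 0:x
4(b) covers 1:b
5(b) covers 4:b
6(y) covers 5:b
7(x) covers 3:x
8(b) covers 6:y
floor of heap: 0:x, 1:b, 2:a
completions by unplaced set U, small U first (add the entries for U minus each lowest piece of U):
  |U|=1: {2}:1  {7}:1  {8}:1
  |U|=2: {2,7}:2  {2,8}:2  {3,7}:1  {6,8}:1  {7,8}:2
  |U|=3: {0,3,7}:1  {2,3,7}:3  {2,6,8}:3  {2,7,8}:6  {3,7,8}:3  {5,6,8}:1  {6,7,8}:3
  |U|=4: {0,2,3,7}:4  {0,3,7,8}:4  {2,3,7,8}:12  {2,5,6,8}:4  {2,6,7,8}:12  {3,6,7,8}:6  {4,5,6,8}:1  {5,6,7,8}:4
  |U|=5: {0,2,3,7,8}:20  {0,3,6,7,8}:10  {1,4,5,6,8}:1  {2,3,6,7,8}:30  {2,4,5,6,8}:5  {2,5,6,7,8}:20  {3,5,6,7,8}:10  {4,5,6,7,8}:5
  |U|=6: {0,2,3,6,7,8}:60  {0,3,5,6,7,8}:20  {1,2,4,5,6,8}:6  {1,4,5,6,7,8}:6  {2,3,5,6,7,8}:60  {2,4,5,6,7,8}:30  {3,4,5,6,7,8}:15
  |U|=7: {0,2,3,5,6,7,8}:140  {0,3,4,5,6,7,8}:35  {1,2,4,5,6,7,8}:42  {1,3,4,5,6,7,8}:21  {2,3,4,5,6,7,8}:105
  start at 0(x): 168
  start at 1(b): 280
  start at 2(a): 56
sum over floor = 504

504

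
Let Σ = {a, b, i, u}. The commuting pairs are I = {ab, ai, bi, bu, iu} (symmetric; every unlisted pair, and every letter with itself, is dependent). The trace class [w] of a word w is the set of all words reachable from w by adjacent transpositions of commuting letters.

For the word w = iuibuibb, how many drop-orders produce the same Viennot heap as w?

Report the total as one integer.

560

#0=i has no predecessor
#1=u has no predecessor
#2=i depends on [0:i]
#3=b has no predecessor
#4=u depends on [1:u]
#5=i depends on [2:i]
#6=b depends on [3:b]
#7=b depends on [6:b]
sources: [0:i, 1:u, 3:b]
N(rest) = Σ N(rest − s) over sources s of rest; N(one piece) = 1:
  size 1 → [4]=1  [5]=1  [7]=1
  size 2 → [1,4]=1  [2,5]=1  [4,5]=2  [4,7]=2  [5,7]=2  [6,7]=1
  size 3 → [0,2,5]=1  [1,4,5]=3  [1,4,7]=3  [2,4,5]=3  [2,5,7]=3  [3,6,7]=1  [4,5,7]=6  [4,6,7]=3  [5,6,7]=3
  size 4 → [0,2,4,5]=4  [0,2,5,7]=4  [1,2,4,5]=6  [1,4,5,7]=12  [1,4,6,7]=6  [2,4,5,7]=12  [2,5,6,7]=6  [3,4,6,7]=4  [3,5,6,7]=4  [4,5,6,7]=12
  size 5 → [0,1,2,4,5]=10  [0,2,4,5,7]=20  [0,2,5,6,7]=10  [1,2,4,5,7]=30  [1,3,4,6,7]=10  [1,4,5,6,7]=30  [2,3,5,6,7]=10  [2,4,5,6,7]=30  [3,4,5,6,7]=20
  size 6 → [0,1,2,4,5,7]=60  [0,2,3,5,6,7]=20  [0,2,4,5,6,7]=60  [1,2,4,5,6,7]=90  [1,3,4,5,6,7]=60  [2,3,4,5,6,7]=60
  first=0(i) contributes 210
  first=1(u) contributes 140
  first=3(b) contributes 210
|[w]| = 560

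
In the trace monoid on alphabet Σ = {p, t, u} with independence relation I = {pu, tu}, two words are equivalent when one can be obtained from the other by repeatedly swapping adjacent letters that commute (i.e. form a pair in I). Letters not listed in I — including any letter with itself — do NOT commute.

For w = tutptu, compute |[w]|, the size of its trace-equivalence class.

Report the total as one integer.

15

drop 0:t onto floor
drop 1:u onto floor
drop 2:t onto {0:t}
drop 3:p onto {2:t}
drop 4:t onto {3:p}
drop 5:u onto {1:u}
ground layer = {0:t, 1:u}
drop-orders for the pieces not yet dropped (sum over which currently-grounded one goes next):
  1 to go: {4} 1  {5} 1
  2 to go: {1,5} 1  {3,4} 1  {4,5} 2
  3 to go: {1,4,5} 3  {2,3,4} 1  {3,4,5} 3
  4 to go: {0,2,3,4} 1  {1,3,4,5} 6  {2,3,4,5} 4
  if 0:t drops first: 10 orders
  if 1:u drops first: 5 orders
heap linearizations: 15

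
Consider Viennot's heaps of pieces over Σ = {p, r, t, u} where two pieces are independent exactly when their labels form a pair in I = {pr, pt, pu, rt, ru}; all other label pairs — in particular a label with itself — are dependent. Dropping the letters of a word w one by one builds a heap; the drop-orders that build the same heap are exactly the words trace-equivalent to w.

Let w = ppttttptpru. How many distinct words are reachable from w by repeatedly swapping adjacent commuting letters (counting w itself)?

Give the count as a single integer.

drop 0:p onto floor
drop 1:p onto {0:p}
drop 2:t onto floor
drop 3:t onto {2:t}
drop 4:t onto {3:t}
drop 5:t onto {4:t}
drop 6:p onto {1:p}
drop 7:t onto {5:t}
drop 8:p onto {6:p}
drop 9:r onto floor
drop 10:u onto {7:t}
ground layer = {0:p, 2:t, 9:r}
drop-orders for the pieces not yet dropped (sum over which currently-grounded one goes next):
  1 to go: {8} 1  {9} 1  {10} 1
  2 to go: {6,8} 1  {7,10} 1  {8,9} 2  {8,10} 2  {9,10} 2
  3 to go: {1,6,8} 1  {5,7,10} 1  {6,8,9} 3  {6,8,10} 3  {7,8,10} 3  {7,9,10} 3  {8,9,10} 6
  4 to go: {0,1,6,8} 1  {1,6,8,9} 4  {1,6,8,10} 4  {4,5,7,10} 1  {5,7,8,10} 4  {5,7,9,10} 4  {6,7,8,10} 6  {6,8,9,10} 12  {7,8,9,10} 12
  5 to go: {0,1,6,8,9} 5  {0,1,6,8,10} 5  {1,6,7,8,10} 10  {1,6,8,9,10} 20  {3,4,5,7,10} 1  {4,5,7,8,10} 5  {4,5,7,9,10} 5  {5,6,7,8,10} 10  {5,7,8,9,10} 20  {6,7,8,9,10} 30
  6 to go: {0,1,6,7,8,10} 15  {0,1,6,8,9,10} 30  {1,5,6,7,8,10} 20  {1,6,7,8,9,10} 60  {2,3,4,5,7,10} 1  {3,4,5,7,8,10} 6  {3,4,5,7,9,10} 6  {4,5,6,7,8,10} 15  {4,5,7,8,9,10} 30  {5,6,7,8,9,10} 60
  7 to go: {0,1,5,6,7,8,10} 35  {0,1,6,7,8,9,10} 105  {1,4,5,6,7,8,10} 35  {1,5,6,7,8,9,10} 140  {2,3,4,5,7,8,10} 7  {2,3,4,5,7,9,10} 7  {3,4,5,6,7,8,10} 21  {3,4,5,7,8,9,10} 42  {4,5,6,7,8,9,10} 105
  8 to go: {0,1,4,5,6,7,8,10} 70  {0,1,5,6,7,8,9,10} 280  {1,3,4,5,6,7,8,10} 56  {1,4,5,6,7,8,9,10} 280  {2,3,4,5,6,7,8,10} 28  {2,3,4,5,7,8,9,10} 56  {3,4,5,6,7,8,9,10} 168
  9 to go: {0,1,3,4,5,6,7,8,10} 126  {0,1,4,5,6,7,8,9,10} 630  {1,2,3,4,5,6,7,8,10} 84  {1,3,4,5,6,7,8,9,10} 504  {2,3,4,5,6,7,8,9,10} 252
  if 0:p drops first: 840 orders
  if 2:t drops first: 1260 orders
  if 9:r drops first: 210 orders
heap linearizations: 2310

2310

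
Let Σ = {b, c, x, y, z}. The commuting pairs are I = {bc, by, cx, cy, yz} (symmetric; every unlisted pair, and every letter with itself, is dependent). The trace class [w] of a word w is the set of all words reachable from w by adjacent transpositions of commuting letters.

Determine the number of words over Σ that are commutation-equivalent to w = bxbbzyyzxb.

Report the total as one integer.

#0=b has no predecessor
#1=x depends on [0:b]
#2=b depends on [1:x]
#3=b depends on [2:b]
#4=z depends on [3:b]
#5=y depends on [1:x]
#6=y depends on [5:y]
#7=z depends on [4:z]
#8=x depends on [6:y, 7:z]
#9=b depends on [8:x]
sources: [0:b]
N(rest) = Σ N(rest − s) over sources s of rest; N(one piece) = 1:
  size 1 → [9]=1
  size 2 → [8,9]=1
  size 3 → [6,8,9]=1  [7,8,9]=1
  size 4 → [4,7,8,9]=1  [5,6,8,9]=1  [6,7,8,9]=2
  size 5 → [3,4,7,8,9]=1  [4,6,7,8,9]=3  [5,6,7,8,9]=3
  size 6 → [2,3,4,7,8,9]=1  [3,4,6,7,8,9]=4  [4,5,6,7,8,9]=6
  size 7 → [2,3,4,6,7,8,9]=5  [3,4,5,6,7,8,9]=10
  size 8 → [2,3,4,5,6,7,8,9]=15
  first=0(b) contributes 15

15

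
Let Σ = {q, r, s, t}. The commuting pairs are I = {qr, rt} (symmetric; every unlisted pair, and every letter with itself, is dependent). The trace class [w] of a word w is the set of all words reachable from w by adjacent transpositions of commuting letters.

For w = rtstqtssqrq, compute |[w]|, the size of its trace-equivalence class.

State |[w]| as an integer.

0(r) covers ∅
1(t) covers ∅
2(s) covers 0:r, 1:t
3(t) covers 2:s
4(q) covers 3:t
5(t) covers 4:q
6(s) covers 5:t
7(s) covers 6:s
8(q) covers 7:s
9(r) covers 7:s
10(q) covers 8:q
floor of heap: 0:r, 1:t
completions by unplaced set U, small U first (add the entries for U minus each lowest piece of U):
  |U|=1: {9}:1  {10}:1
  |U|=2: {8,10}:1  {9,10}:2
  |U|=3: {8,9,10}:3
  |U|=4: {7,8,9,10}:3
  |U|=5: {6,7,8,9,10}:3
  |U|=6: {5,6,7,8,9,10}:3
  |U|=7: {4,5,6,7,8,9,10}:3
  |U|=8: {3,4,5,6,7,8,9,10}:3
  |U|=9: {2,3,4,5,6,7,8,9,10}:3
  start at 0(r): 3
  start at 1(t): 3
sum over floor = 6

6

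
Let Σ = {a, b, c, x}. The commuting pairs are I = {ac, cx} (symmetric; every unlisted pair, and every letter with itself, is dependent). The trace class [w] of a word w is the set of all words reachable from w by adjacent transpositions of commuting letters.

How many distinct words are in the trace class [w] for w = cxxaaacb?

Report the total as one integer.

drop 0:c onto floor
drop 1:x onto floor
drop 2:x onto {1:x}
drop 3:a onto {2:x}
drop 4:a onto {3:a}
drop 5:a onto {4:a}
drop 6:c onto {0:c}
drop 7:b onto {5:a, 6:c}
ground layer = {0:c, 1:x}
drop-orders for the pieces not yet dropped (sum over which currently-grounded one goes next):
  1 to go: {7} 1
  2 to go: {5,7} 1  {6,7} 1
  3 to go: {0,6,7} 1  {4,5,7} 1  {5,6,7} 2
  4 to go: {0,5,6,7} 3  {3,4,5,7} 1  {4,5,6,7} 3
  5 to go: {0,4,5,6,7} 6  {2,3,4,5,7} 1  {3,4,5,6,7} 4
  6 to go: {0,3,4,5,6,7} 10  {1,2,3,4,5,7} 1  {2,3,4,5,6,7} 5
  if 0:c drops first: 6 orders
  if 1:x drops first: 15 orders
heap linearizations: 21

21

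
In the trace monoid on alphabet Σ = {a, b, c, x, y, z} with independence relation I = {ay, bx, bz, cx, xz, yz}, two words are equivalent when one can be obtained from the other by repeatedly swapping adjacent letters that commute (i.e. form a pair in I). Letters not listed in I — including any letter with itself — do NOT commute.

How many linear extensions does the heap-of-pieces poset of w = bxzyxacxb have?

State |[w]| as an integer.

30

#0=b has no predecessor
#1=x has no predecessor
#2=z has no predecessor
#3=y depends on [0:b, 1:x]
#4=x depends on [3:y]
#5=a depends on [2:z, 4:x]
#6=c depends on [5:a]
#7=x depends on [5:a]
#8=b depends on [6:c]
sources: [0:b, 1:x, 2:z]
N(rest) = Σ N(rest − s) over sources s of rest; N(one piece) = 1:
  size 1 → [7]=1  [8]=1
  size 2 → [6,8]=1  [7,8]=2
  size 3 → [6,7,8]=3
  size 4 → [5,6,7,8]=3
  size 5 → [2,5,6,7,8]=3  [4,5,6,7,8]=3
  size 6 → [2,4,5,6,7,8]=6  [3,4,5,6,7,8]=3
  size 7 → [0,3,4,5,6,7,8]=3  [1,3,4,5,6,7,8]=3  [2,3,4,5,6,7,8]=9
  first=0(b) contributes 12
  first=1(x) contributes 12
  first=2(z) contributes 6
|[w]| = 30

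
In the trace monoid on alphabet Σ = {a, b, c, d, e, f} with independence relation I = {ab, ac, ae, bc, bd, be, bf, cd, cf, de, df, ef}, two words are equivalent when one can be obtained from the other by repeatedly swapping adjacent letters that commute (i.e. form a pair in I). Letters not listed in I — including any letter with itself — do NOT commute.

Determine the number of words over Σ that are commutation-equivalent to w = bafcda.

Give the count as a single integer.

60

drop 0:b onto floor
drop 1:a onto floor
drop 2:f onto {1:a}
drop 3:c onto floor
drop 4:d onto {1:a}
drop 5:a onto {2:f, 4:d}
ground layer = {0:b, 1:a, 3:c}
drop-orders for the pieces not yet dropped (sum over which currently-grounded one goes next):
  1 to go: {0} 1  {3} 1  {5} 1
  2 to go: {0,3} 2  {0,5} 2  {2,5} 1  {3,5} 2  {4,5} 1
  3 to go: {0,2,5} 3  {0,3,5} 6  {0,4,5} 3  {2,3,5} 3  {2,4,5} 2  {3,4,5} 3
  4 to go: {0,2,3,5} 12  {0,2,4,5} 8  {0,3,4,5} 12  {1,2,4,5} 2  {2,3,4,5} 8
  if 0:b drops first: 10 orders
  if 1:a drops first: 40 orders
  if 3:c drops first: 10 orders
heap linearizations: 60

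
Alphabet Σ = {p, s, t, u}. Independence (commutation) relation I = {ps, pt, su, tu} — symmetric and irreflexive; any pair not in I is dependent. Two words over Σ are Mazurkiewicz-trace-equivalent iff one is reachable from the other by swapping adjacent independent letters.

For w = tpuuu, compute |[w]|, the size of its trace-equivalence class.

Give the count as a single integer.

5

0(t) covers ∅
1(p) covers ∅
2(u) covers 1:p
3(u) covers 2:u
4(u) covers 3:u
floor of heap: 0:t, 1:p
completions by unplaced set U, small U first (add the entries for U minus each lowest piece of U):
  |U|=1: {0}:1  {4}:1
  |U|=2: {0,4}:2  {3,4}:1
  |U|=3: {0,3,4}:3  {2,3,4}:1
  start at 0(t): 1
  start at 1(p): 4
sum over floor = 5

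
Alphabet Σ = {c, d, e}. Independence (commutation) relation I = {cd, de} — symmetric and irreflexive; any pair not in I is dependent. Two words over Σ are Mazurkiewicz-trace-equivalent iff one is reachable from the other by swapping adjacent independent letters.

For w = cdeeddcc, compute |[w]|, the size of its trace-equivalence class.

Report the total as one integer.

56

drop 0:c onto floor
drop 1:d onto floor
drop 2:e onto {0:c}
drop 3:e onto {2:e}
drop 4:d onto {1:d}
drop 5:d onto {4:d}
drop 6:c onto {3:e}
drop 7:c onto {6:c}
ground layer = {0:c, 1:d}
drop-orders for the pieces not yet dropped (sum over which currently-grounded one goes next):
  1 to go: {5} 1  {7} 1
  2 to go: {4,5} 1  {5,7} 2  {6,7} 1
  3 to go: {1,4,5} 1  {3,6,7} 1  {4,5,7} 3  {5,6,7} 3
  4 to go: {1,4,5,7} 4  {2,3,6,7} 1  {3,5,6,7} 4  {4,5,6,7} 6
  5 to go: {0,2,3,6,7} 1  {1,4,5,6,7} 10  {2,3,5,6,7} 5  {3,4,5,6,7} 10
  6 to go: {0,2,3,5,6,7} 6  {1,3,4,5,6,7} 20  {2,3,4,5,6,7} 15
  if 0:c drops first: 35 orders
  if 1:d drops first: 21 orders
heap linearizations: 56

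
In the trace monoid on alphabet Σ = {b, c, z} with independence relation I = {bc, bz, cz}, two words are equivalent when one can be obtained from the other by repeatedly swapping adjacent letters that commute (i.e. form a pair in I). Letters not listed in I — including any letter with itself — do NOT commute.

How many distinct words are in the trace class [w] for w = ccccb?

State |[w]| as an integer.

drop 0:c onto floor
drop 1:c onto {0:c}
drop 2:c onto {1:c}
drop 3:c onto {2:c}
drop 4:b onto floor
ground layer = {0:c, 4:b}
drop-orders for the pieces not yet dropped (sum over which currently-grounded one goes next):
  1 to go: {3} 1  {4} 1
  2 to go: {2,3} 1  {3,4} 2
  3 to go: {1,2,3} 1  {2,3,4} 3
  if 0:c drops first: 4 orders
  if 4:b drops first: 1 orders
heap linearizations: 5

5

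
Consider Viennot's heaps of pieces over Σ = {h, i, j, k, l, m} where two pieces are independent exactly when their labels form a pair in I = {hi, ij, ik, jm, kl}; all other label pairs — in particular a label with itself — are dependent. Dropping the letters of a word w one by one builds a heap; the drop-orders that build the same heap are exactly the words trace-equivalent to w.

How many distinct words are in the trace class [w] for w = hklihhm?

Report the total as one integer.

piece 0:h — minimal
piece 1:k rests on {0:h}
piece 2:l rests on {0:h}
piece 3:i rests on {2:l}
piece 4:h rests on {1:k, 2:l}
piece 5:h rests on {4:h}
piece 6:m rests on {3:i, 5:h}
minimal pieces: {0:h}
ways to finish when only these pieces remain (= sum over removing one remaining piece with nothing left below it):
  1 left: {6}→1
  2 left: {3,6}→1  {5,6}→1
  3 left: {3,5,6}→2  {4,5,6}→1
  4 left: {1,4,5,6}→1  {3,4,5,6}→3
  5 left: {1,3,4,5,6}→4  {2,3,4,5,6}→3
  placing 0:h first → 7 extensions

7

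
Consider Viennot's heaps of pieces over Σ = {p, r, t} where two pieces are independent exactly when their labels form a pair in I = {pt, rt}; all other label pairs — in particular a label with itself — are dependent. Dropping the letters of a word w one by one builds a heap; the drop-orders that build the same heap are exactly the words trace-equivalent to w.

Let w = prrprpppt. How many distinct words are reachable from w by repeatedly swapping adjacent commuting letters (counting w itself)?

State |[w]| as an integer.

0(p) covers ∅
1(r) covers 0:p
2(r) covers 1:r
3(p) covers 2:r
4(r) covers 3:p
5(p) covers 4:r
6(p) covers 5:p
7(p) covers 6:p
8(t) covers ∅
floor of heap: 0:p, 8:t
completions by unplaced set U, small U first (add the entries for U minus each lowest piece of U):
  |U|=1: {7}:1  {8}:1
  |U|=2: {6,7}:1  {7,8}:2
  |U|=3: {5,6,7}:1  {6,7,8}:3
  |U|=4: {4,5,6,7}:1  {5,6,7,8}:4
  |U|=5: {3,4,5,6,7}:1  {4,5,6,7,8}:5
  |U|=6: {2,3,4,5,6,7}:1  {3,4,5,6,7,8}:6
  |U|=7: {1,2,3,4,5,6,7}:1  {2,3,4,5,6,7,8}:7
  start at 0(p): 8
  start at 8(t): 1
sum over floor = 9

9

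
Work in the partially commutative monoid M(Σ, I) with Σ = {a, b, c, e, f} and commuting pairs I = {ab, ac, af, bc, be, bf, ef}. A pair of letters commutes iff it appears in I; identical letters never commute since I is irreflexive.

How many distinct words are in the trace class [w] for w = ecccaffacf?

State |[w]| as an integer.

36

piece 0:e — minimal
piece 1:c rests on {0:e}
piece 2:c rests on {1:c}
piece 3:c rests on {2:c}
piece 4:a rests on {0:e}
piece 5:f rests on {3:c}
piece 6:f rests on {5:f}
piece 7:a rests on {4:a}
piece 8:c rests on {6:f}
piece 9:f rests on {8:c}
minimal pieces: {0:e}
ways to finish when only these pieces remain (= sum over removing one remaining piece with nothing left below it):
  1 left: {7}→1  {9}→1
  2 left: {4,7}→1  {7,9}→2  {8,9}→1
  3 left: {4,7,9}→3  {6,8,9}→1  {7,8,9}→3
  4 left: {4,7,8,9}→6  {5,6,8,9}→1  {6,7,8,9}→4
  5 left: {3,5,6,8,9}→1  {4,6,7,8,9}→10  {5,6,7,8,9}→5
  6 left: {2,3,5,6,8,9}→1  {3,5,6,7,8,9}→6  {4,5,6,7,8,9}→15
  7 left: {1,2,3,5,6,8,9}→1  {2,3,5,6,7,8,9}→7  {3,4,5,6,7,8,9}→21
  8 left: {1,2,3,5,6,7,8,9}→8  {2,3,4,5,6,7,8,9}→28
  placing 0:e first → 36 extensions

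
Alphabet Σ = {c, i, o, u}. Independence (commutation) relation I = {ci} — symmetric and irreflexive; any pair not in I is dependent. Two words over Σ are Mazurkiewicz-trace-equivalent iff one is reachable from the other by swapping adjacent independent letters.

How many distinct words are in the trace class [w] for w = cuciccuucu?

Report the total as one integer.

#0=c has no predecessor
#1=u depends on [0:c]
#2=c depends on [1:u]
#3=i depends on [1:u]
#4=c depends on [2:c]
#5=c depends on [4:c]
#6=u depends on [3:i, 5:c]
#7=u depends on [6:u]
#8=c depends on [7:u]
#9=u depends on [8:c]
sources: [0:c]
N(rest) = Σ N(rest − s) over sources s of rest; N(one piece) = 1:
  size 1 → [9]=1
  size 2 → [8,9]=1
  size 3 → [7,8,9]=1
  size 4 → [6,7,8,9]=1
  size 5 → [3,6,7,8,9]=1  [5,6,7,8,9]=1
  size 6 → [3,5,6,7,8,9]=2  [4,5,6,7,8,9]=1
  size 7 → [2,4,5,6,7,8,9]=1  [3,4,5,6,7,8,9]=3
  size 8 → [2,3,4,5,6,7,8,9]=4
  first=0(c) contributes 4

4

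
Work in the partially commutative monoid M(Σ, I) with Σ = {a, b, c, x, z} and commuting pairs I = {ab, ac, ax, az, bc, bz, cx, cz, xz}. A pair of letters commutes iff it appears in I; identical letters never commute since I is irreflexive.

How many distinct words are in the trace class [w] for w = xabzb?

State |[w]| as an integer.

20

piece 0:x — minimal
piece 1:a — minimal
piece 2:b rests on {0:x}
piece 3:z — minimal
piece 4:b rests on {2:b}
minimal pieces: {0:x, 1:a, 3:z}
ways to finish when only these pieces remain (= sum over removing one remaining piece with nothing left below it):
  1 left: {1}→1  {3}→1  {4}→1
  2 left: {1,3}→2  {1,4}→2  {2,4}→1  {3,4}→2
  3 left: {0,2,4}→1  {1,2,4}→3  {1,3,4}→6  {2,3,4}→3
  placing 0:x first → 12 extensions
  placing 1:a first → 4 extensions
  placing 3:z first → 4 extensions
total linear extensions = 20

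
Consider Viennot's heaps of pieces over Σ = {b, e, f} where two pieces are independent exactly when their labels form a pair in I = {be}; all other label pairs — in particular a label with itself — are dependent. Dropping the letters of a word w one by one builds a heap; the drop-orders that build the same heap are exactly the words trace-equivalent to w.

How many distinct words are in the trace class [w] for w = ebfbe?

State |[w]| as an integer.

#0=e has no predecessor
#1=b has no predecessor
#2=f depends on [0:e, 1:b]
#3=b depends on [2:f]
#4=e depends on [2:f]
sources: [0:e, 1:b]
N(rest) = Σ N(rest − s) over sources s of rest; N(one piece) = 1:
  size 1 → [3]=1  [4]=1
  size 2 → [3,4]=2
  size 3 → [2,3,4]=2
  first=0(e) contributes 2
  first=1(b) contributes 2
|[w]| = 4

4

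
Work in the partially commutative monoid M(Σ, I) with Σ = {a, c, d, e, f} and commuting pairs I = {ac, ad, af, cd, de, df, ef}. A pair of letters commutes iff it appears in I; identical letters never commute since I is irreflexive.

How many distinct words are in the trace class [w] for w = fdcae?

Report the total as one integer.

15

#0=f has no predecessor
#1=d has no predecessor
#2=c depends on [0:f]
#3=a has no predecessor
#4=e depends on [2:c, 3:a]
sources: [0:f, 1:d, 3:a]
N(rest) = Σ N(rest − s) over sources s of rest; N(one piece) = 1:
  size 1 → [1]=1  [4]=1
  size 2 → [1,4]=2  [2,4]=1  [3,4]=1
  size 3 → [0,2,4]=1  [1,2,4]=3  [1,3,4]=3  [2,3,4]=2
  first=0(f) contributes 8
  first=1(d) contributes 3
  first=3(a) contributes 4
|[w]| = 15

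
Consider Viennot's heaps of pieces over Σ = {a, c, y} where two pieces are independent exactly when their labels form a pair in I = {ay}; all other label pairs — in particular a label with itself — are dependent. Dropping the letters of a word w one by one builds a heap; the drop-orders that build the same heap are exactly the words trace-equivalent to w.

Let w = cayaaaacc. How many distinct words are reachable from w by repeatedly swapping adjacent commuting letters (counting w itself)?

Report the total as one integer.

6

piece 0:c — minimal
piece 1:a rests on {0:c}
piece 2:y rests on {0:c}
piece 3:a rests on {1:a}
piece 4:a rests on {3:a}
piece 5:a rests on {4:a}
piece 6:a rests on {5:a}
piece 7:c rests on {2:y, 6:a}
piece 8:c rests on {7:c}
minimal pieces: {0:c}
ways to finish when only these pieces remain (= sum over removing one remaining piece with nothing left below it):
  1 left: {8}→1
  2 left: {7,8}→1
  3 left: {2,7,8}→1  {6,7,8}→1
  4 left: {2,6,7,8}→2  {5,6,7,8}→1
  5 left: {2,5,6,7,8}→3  {4,5,6,7,8}→1
  6 left: {2,4,5,6,7,8}→4  {3,4,5,6,7,8}→1
  7 left: {1,3,4,5,6,7,8}→1  {2,3,4,5,6,7,8}→5
  placing 0:c first → 6 extensions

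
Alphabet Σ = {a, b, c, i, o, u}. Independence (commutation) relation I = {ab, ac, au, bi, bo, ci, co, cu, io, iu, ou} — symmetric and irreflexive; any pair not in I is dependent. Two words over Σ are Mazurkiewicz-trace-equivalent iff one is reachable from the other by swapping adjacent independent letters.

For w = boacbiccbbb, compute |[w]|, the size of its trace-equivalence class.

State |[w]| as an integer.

165

0(b) covers ∅
1(o) covers ∅
2(a) covers 1:o
3(c) covers 0:b
4(b) covers 3:c
5(i) covers 2:a
6(c) covers 4:b
7(c) covers 6:c
8(b) covers 7:c
9(b) covers 8:b
10(b) covers 9:b
floor of heap: 0:b, 1:o
completions by unplaced set U, small U first (add the entries for U minus each lowest piece of U):
  |U|=1: {5}:1  {10}:1
  |U|=2: {2,5}:1  {5,10}:2  {9,10}:1
  |U|=3: {1,2,5}:1  {2,5,10}:3  {5,9,10}:3  {8,9,10}:1
  |U|=4: {1,2,5,10}:4  {2,5,9,10}:6  {5,8,9,10}:4  {7,8,9,10}:1
  |U|=5: {1,2,5,9,10}:10  {2,5,8,9,10}:10  {5,7,8,9,10}:5  {6,7,8,9,10}:1
  |U|=6: {1,2,5,8,9,10}:20  {2,5,7,8,9,10}:15  {4,6,7,8,9,10}:1  {5,6,7,8,9,10}:6
  |U|=7: {1,2,5,7,8,9,10}:35  {2,5,6,7,8,9,10}:21  {3,4,6,7,8,9,10}:1  {4,5,6,7,8,9,10}:7
  |U|=8: {0,3,4,6,7,8,9,10}:1  {1,2,5,6,7,8,9,10}:56  {2,4,5,6,7,8,9,10}:28  {3,4,5,6,7,8,9,10}:8
  |U|=9: {0,3,4,5,6,7,8,9,10}:9  {1,2,4,5,6,7,8,9,10}:84  {2,3,4,5,6,7,8,9,10}:36
  start at 0(b): 120
  start at 1(o): 45
sum over floor = 165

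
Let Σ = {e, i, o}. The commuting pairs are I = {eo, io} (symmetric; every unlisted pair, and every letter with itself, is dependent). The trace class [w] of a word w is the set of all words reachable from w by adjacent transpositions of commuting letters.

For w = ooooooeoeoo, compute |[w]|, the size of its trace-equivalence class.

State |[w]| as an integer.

55

piece 0:o — minimal
piece 1:o rests on {0:o}
piece 2:o rests on {1:o}
piece 3:o rests on {2:o}
piece 4:o rests on {3:o}
piece 5:o rests on {4:o}
piece 6:e — minimal
piece 7:o rests on {5:o}
piece 8:e rests on {6:e}
piece 9:o rests on {7:o}
piece 10:o rests on {9:o}
minimal pieces: {0:o, 6:e}
ways to finish when only these pieces remain (= sum over removing one remaining piece with nothing left below it):
  1 left: {8}→1  {10}→1
  2 left: {6,8}→1  {8,10}→2  {9,10}→1
  3 left: {6,8,10}→3  {7,9,10}→1  {8,9,10}→3
  4 left: {5,7,9,10}→1  {6,8,9,10}→6  {7,8,9,10}→4
  5 left: {4,5,7,9,10}→1  {5,7,8,9,10}→5  {6,7,8,9,10}→10
  6 left: {3,4,5,7,9,10}→1  {4,5,7,8,9,10}→6  {5,6,7,8,9,10}→15
  7 left: {2,3,4,5,7,9,10}→1  {3,4,5,7,8,9,10}→7  {4,5,6,7,8,9,10}→21
  8 left: {1,2,3,4,5,7,9,10}→1  {2,3,4,5,7,8,9,10}→8  {3,4,5,6,7,8,9,10}→28
  9 left: {0,1,2,3,4,5,7,9,10}→1  {1,2,3,4,5,7,8,9,10}→9  {2,3,4,5,6,7,8,9,10}→36
  placing 0:o first → 45 extensions
  placing 6:e first → 10 extensions
total linear extensions = 55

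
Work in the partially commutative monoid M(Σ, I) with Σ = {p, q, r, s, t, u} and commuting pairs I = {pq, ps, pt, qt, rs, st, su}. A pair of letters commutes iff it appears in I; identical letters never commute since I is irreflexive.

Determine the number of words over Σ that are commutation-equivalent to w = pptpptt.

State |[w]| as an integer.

35

#0=p has no predecessor
#1=p depends on [0:p]
#2=t has no predecessor
#3=p depends on [1:p]
#4=p depends on [3:p]
#5=t depends on [2:t]
#6=t depends on [5:t]
sources: [0:p, 2:t]
N(rest) = Σ N(rest − s) over sources s of rest; N(one piece) = 1:
  size 1 → [4]=1  [6]=1
  size 2 → [3,4]=1  [4,6]=2  [5,6]=1
  size 3 → [1,3,4]=1  [2,5,6]=1  [3,4,6]=3  [4,5,6]=3
  size 4 → [0,1,3,4]=1  [1,3,4,6]=4  [2,4,5,6]=4  [3,4,5,6]=6
  size 5 → [0,1,3,4,6]=5  [1,3,4,5,6]=10  [2,3,4,5,6]=10
  first=0(p) contributes 20
  first=2(t) contributes 15
|[w]| = 35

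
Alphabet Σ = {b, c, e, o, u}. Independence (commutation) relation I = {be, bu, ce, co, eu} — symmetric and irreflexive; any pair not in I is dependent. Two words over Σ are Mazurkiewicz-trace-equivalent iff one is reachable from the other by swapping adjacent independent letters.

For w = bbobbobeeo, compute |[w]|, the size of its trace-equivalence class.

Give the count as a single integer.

piece 0:b — minimal
piece 1:b rests on {0:b}
piece 2:o rests on {1:b}
piece 3:b rests on {2:o}
piece 4:b rests on {3:b}
piece 5:o rests on {4:b}
piece 6:b rests on {5:o}
piece 7:e rests on {5:o}
piece 8:e rests on {7:e}
piece 9:o rests on {6:b, 8:e}
minimal pieces: {0:b}
ways to finish when only these pieces remain (= sum over removing one remaining piece with nothing left below it):
  1 left: {9}→1
  2 left: {6,9}→1  {8,9}→1
  3 left: {6,8,9}→2  {7,8,9}→1
  4 left: {6,7,8,9}→3
  5 left: {5,6,7,8,9}→3
  6 left: {4,5,6,7,8,9}→3
  7 left: {3,4,5,6,7,8,9}→3
  8 left: {2,3,4,5,6,7,8,9}→3
  placing 0:b first → 3 extensions

3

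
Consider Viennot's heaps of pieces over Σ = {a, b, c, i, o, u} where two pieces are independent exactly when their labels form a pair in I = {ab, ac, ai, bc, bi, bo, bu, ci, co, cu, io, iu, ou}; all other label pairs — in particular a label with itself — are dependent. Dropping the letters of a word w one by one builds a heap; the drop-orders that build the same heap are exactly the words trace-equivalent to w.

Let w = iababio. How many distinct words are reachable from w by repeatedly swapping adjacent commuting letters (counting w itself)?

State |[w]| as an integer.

drop 0:i onto floor
drop 1:a onto floor
drop 2:b onto floor
drop 3:a onto {1:a}
drop 4:b onto {2:b}
drop 5:i onto {0:i}
drop 6:o onto {3:a}
ground layer = {0:i, 1:a, 2:b}
drop-orders for the pieces not yet dropped (sum over which currently-grounded one goes next):
  1 to go: {4} 1  {5} 1  {6} 1
  2 to go: {0,5} 1  {2,4} 1  {3,6} 1  {4,5} 2  {4,6} 2  {5,6} 2
  3 to go: {0,4,5} 3  {0,5,6} 3  {1,3,6} 1  {2,4,5} 3  {2,4,6} 3  {3,4,6} 3  {3,5,6} 3  {4,5,6} 6
  4 to go: {0,2,4,5} 6  {0,3,5,6} 6  {0,4,5,6} 12  {1,3,4,6} 4  {1,3,5,6} 4  {2,3,4,6} 6  {2,4,5,6} 12  {3,4,5,6} 12
  5 to go: {0,1,3,5,6} 10  {0,2,4,5,6} 30  {0,3,4,5,6} 30  {1,2,3,4,6} 10  {1,3,4,5,6} 20  {2,3,4,5,6} 30
  if 0:i drops first: 60 orders
  if 1:a drops first: 90 orders
  if 2:b drops first: 60 orders
heap linearizations: 210

210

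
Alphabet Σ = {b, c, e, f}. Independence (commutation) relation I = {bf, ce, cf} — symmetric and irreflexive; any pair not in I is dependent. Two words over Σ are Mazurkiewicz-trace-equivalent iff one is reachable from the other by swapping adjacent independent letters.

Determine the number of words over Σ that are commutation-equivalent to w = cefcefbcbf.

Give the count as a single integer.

126

0(c) covers ∅
1(e) covers ∅
2(f) covers 1:e
3(c) covers 0:c
4(e) covers 2:f
5(f) covers 4:e
6(b) covers 3:c, 4:e
7(c) covers 6:b
8(b) covers 7:c
9(f) covers 5:f
floor of heap: 0:c, 1:e
completions by unplaced set U, small U first (add the entries for U minus each lowest piece of U):
  |U|=1: {8}:1  {9}:1
  |U|=2: {5,9}:1  {7,8}:1  {8,9}:2
  |U|=3: {5,8,9}:3  {6,7,8}:1  {7,8,9}:3
  |U|=4: {3,6,7,8}:1  {5,7,8,9}:6  {6,7,8,9}:4
  |U|=5: {0,3,6,7,8}:1  {3,6,7,8,9}:5  {5,6,7,8,9}:10
  |U|=6: {0,3,6,7,8,9}:6  {3,5,6,7,8,9}:15  {4,5,6,7,8,9}:10
  |U|=7: {0,3,5,6,7,8,9}:21  {2,4,5,6,7,8,9}:10  {3,4,5,6,7,8,9}:25
  |U|=8: {0,3,4,5,6,7,8,9}:46  {1,2,4,5,6,7,8,9}:10  {2,3,4,5,6,7,8,9}:35
  start at 0(c): 45
  start at 1(e): 81
sum over floor = 126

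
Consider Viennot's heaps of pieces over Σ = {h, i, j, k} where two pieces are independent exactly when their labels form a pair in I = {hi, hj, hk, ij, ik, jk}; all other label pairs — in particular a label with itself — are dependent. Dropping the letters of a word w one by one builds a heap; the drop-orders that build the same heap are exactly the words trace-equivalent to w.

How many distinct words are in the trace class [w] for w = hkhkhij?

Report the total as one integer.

0(h) covers ∅
1(k) covers ∅
2(h) covers 0:h
3(k) covers 1:k
4(h) covers 2:h
5(i) covers ∅
6(j) covers ∅
floor of heap: 0:h, 1:k, 5:i, 6:j
completions by unplaced set U, small U first (add the entries for U minus each lowest piece of U):
  |U|=1: {3}:1  {4}:1  {5}:1  {6}:1
  |U|=2: {1,3}:1  {2,4}:1  {3,4}:2  {3,5}:2  {3,6}:2  {4,5}:2  {4,6}:2  {5,6}:2
  |U|=3: {0,2,4}:1  {1,3,4}:3  {1,3,5}:3  {1,3,6}:3  {2,3,4}:3  {2,4,5}:3  {2,4,6}:3  {3,4,5}:6  {3,4,6}:6  {3,5,6}:6  {4,5,6}:6
  |U|=4: {0,2,3,4}:4  {0,2,4,5}:4  {0,2,4,6}:4  {1,2,3,4}:6  {1,3,4,5}:12  {1,3,4,6}:12  {1,3,5,6}:12  {2,3,4,5}:12  {2,3,4,6}:12  {2,4,5,6}:12  {3,4,5,6}:24
  |U|=5: {0,1,2,3,4}:10  {0,2,3,4,5}:20  {0,2,3,4,6}:20  {0,2,4,5,6}:20  {1,2,3,4,5}:30  {1,2,3,4,6}:30  {1,3,4,5,6}:60  {2,3,4,5,6}:60
  start at 0(h): 180
  start at 1(k): 120
  start at 5(i): 60
  start at 6(j): 60
sum over floor = 420

420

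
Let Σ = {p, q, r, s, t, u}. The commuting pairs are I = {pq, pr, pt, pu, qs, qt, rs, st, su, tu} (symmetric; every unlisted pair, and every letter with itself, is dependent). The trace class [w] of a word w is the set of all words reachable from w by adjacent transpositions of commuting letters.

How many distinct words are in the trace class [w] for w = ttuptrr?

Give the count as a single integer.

#0=t has no predecessor
#1=t depends on [0:t]
#2=u has no predecessor
#3=p has no predecessor
#4=t depends on [1:t]
#5=r depends on [2:u, 4:t]
#6=r depends on [5:r]
sources: [0:t, 2:u, 3:p]
N(rest) = Σ N(rest − s) over sources s of rest; N(one piece) = 1:
  size 1 → [3]=1  [6]=1
  size 2 → [3,6]=2  [5,6]=1
  size 3 → [2,5,6]=1  [3,5,6]=3  [4,5,6]=1
  size 4 → [1,4,5,6]=1  [2,3,5,6]=4  [2,4,5,6]=2  [3,4,5,6]=4
  size 5 → [0,1,4,5,6]=1  [1,2,4,5,6]=3  [1,3,4,5,6]=5  [2,3,4,5,6]=10
  first=0(t) contributes 18
  first=2(u) contributes 6
  first=3(p) contributes 4
|[w]| = 28

28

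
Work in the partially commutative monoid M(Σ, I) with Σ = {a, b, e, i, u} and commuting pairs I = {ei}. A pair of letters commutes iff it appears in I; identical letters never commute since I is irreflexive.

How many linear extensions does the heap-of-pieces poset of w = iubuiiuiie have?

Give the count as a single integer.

0(i) covers ∅
1(u) covers 0:i
2(b) covers 1:u
3(u) covers 2:b
4(i) covers 3:u
5(i) covers 4:i
6(u) covers 5:i
7(i) covers 6:u
8(i) covers 7:i
9(e) covers 6:u
floor of heap: 0:i
completions by unplaced set U, small U first (add the entries for U minus each lowest piece of U):
  |U|=1: {8}:1  {9}:1
  |U|=2: {7,8}:1  {8,9}:2
  |U|=3: {7,8,9}:3
  |U|=4: {6,7,8,9}:3
  |U|=5: {5,6,7,8,9}:3
  |U|=6: {4,5,6,7,8,9}:3
  |U|=7: {3,4,5,6,7,8,9}:3
  |U|=8: {2,3,4,5,6,7,8,9}:3
  start at 0(i): 3

3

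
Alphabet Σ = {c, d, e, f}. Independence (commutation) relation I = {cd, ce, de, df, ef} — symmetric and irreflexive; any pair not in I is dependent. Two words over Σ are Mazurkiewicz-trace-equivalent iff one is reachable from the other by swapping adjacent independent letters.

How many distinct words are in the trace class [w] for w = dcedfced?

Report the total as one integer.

0(d) covers ∅
1(c) covers ∅
2(e) covers ∅
3(d) covers 0:d
4(f) covers 1:c
5(c) covers 4:f
6(e) covers 2:e
7(d) covers 3:d
floor of heap: 0:d, 1:c, 2:e
completions by unplaced set U, small U first (add the entries for U minus each lowest piece of U):
  |U|=1: {5}:1  {6}:1  {7}:1
  |U|=2: {2,6}:1  {3,7}:1  {4,5}:1  {5,6}:2  {5,7}:2  {6,7}:2
  |U|=3: {0,3,7}:1  {1,4,5}:1  {2,5,6}:3  {2,6,7}:3  {3,5,7}:3  {3,6,7}:3  {4,5,6}:3  {4,5,7}:3  {5,6,7}:6
  |U|=4: {0,3,5,7}:4  {0,3,6,7}:4  {1,4,5,6}:4  {1,4,5,7}:4  {2,3,6,7}:6  {2,4,5,6}:6  {2,5,6,7}:12  {3,4,5,7}:6  {3,5,6,7}:12  {4,5,6,7}:12
  |U|=5: {0,2,3,6,7}:10  {0,3,4,5,7}:10  {0,3,5,6,7}:20  {1,2,4,5,6}:10  {1,3,4,5,7}:10  {1,4,5,6,7}:20  {2,3,5,6,7}:30  {2,4,5,6,7}:30  {3,4,5,6,7}:30
  |U|=6: {0,1,3,4,5,7}:20  {0,2,3,5,6,7}:60  {0,3,4,5,6,7}:60  {1,2,4,5,6,7}:60  {1,3,4,5,6,7}:60  {2,3,4,5,6,7}:90
  start at 0(d): 210
  start at 1(c): 210
  start at 2(e): 140
sum over floor = 560

560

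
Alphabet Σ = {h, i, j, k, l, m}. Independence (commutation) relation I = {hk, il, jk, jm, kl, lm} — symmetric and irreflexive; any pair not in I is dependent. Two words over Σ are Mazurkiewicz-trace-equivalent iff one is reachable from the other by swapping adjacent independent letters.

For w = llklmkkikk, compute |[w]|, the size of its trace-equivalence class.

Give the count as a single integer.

piece 0:l — minimal
piece 1:l rests on {0:l}
piece 2:k — minimal
piece 3:l rests on {1:l}
piece 4:m rests on {2:k}
piece 5:k rests on {4:m}
piece 6:k rests on {5:k}
piece 7:i rests on {6:k}
piece 8:k rests on {7:i}
piece 9:k rests on {8:k}
minimal pieces: {0:l, 2:k}
ways to finish when only these pieces remain (= sum over removing one remaining piece with nothing left below it):
  1 left: {3}→1  {9}→1
  2 left: {1,3}→1  {3,9}→2  {8,9}→1
  3 left: {0,1,3}→1  {1,3,9}→3  {3,8,9}→3  {7,8,9}→1
  4 left: {0,1,3,9}→4  {1,3,8,9}→6  {3,7,8,9}→4  {6,7,8,9}→1
  5 left: {0,1,3,8,9}→10  {1,3,7,8,9}→10  {3,6,7,8,9}→5  {5,6,7,8,9}→1
  6 left: {0,1,3,7,8,9}→20  {1,3,6,7,8,9}→15  {3,5,6,7,8,9}→6  {4,5,6,7,8,9}→1
  7 left: {0,1,3,6,7,8,9}→35  {1,3,5,6,7,8,9}→21  {2,4,5,6,7,8,9}→1  {3,4,5,6,7,8,9}→7
  8 left: {0,1,3,5,6,7,8,9}→56  {1,3,4,5,6,7,8,9}→28  {2,3,4,5,6,7,8,9}→8
  placing 0:l first → 36 extensions
  placing 2:k first → 84 extensions
total linear extensions = 120

120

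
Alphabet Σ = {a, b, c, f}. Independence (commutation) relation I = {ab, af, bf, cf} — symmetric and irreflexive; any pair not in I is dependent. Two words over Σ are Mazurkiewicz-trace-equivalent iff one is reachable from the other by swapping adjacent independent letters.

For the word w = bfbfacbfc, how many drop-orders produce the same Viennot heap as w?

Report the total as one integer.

#0=b has no predecessor
#1=f has no predecessor
#2=b depends on [0:b]
#3=f depends on [1:f]
#4=a has no predecessor
#5=c depends on [2:b, 4:a]
#6=b depends on [5:c]
#7=f depends on [3:f]
#8=c depends on [6:b]
sources: [0:b, 1:f, 4:a]
N(rest) = Σ N(rest − s) over sources s of rest; N(one piece) = 1:
  size 1 → [7]=1  [8]=1
  size 2 → [3,7]=1  [6,8]=1  [7,8]=2
  size 3 → [1,3,7]=1  [3,7,8]=3  [5,6,8]=1  [6,7,8]=3
  size 4 → [1,3,7,8]=4  [2,5,6,8]=1  [3,6,7,8]=6  [4,5,6,8]=1  [5,6,7,8]=4
  size 5 → [0,2,5,6,8]=1  [1,3,6,7,8]=10  [2,4,5,6,8]=2  [2,5,6,7,8]=5  [3,5,6,7,8]=10  [4,5,6,7,8]=5
  size 6 → [0,2,4,5,6,8]=3  [0,2,5,6,7,8]=6  [1,3,5,6,7,8]=20  [2,3,5,6,7,8]=15  [2,4,5,6,7,8]=12  [3,4,5,6,7,8]=15
  size 7 → [0,2,3,5,6,7,8]=21  [0,2,4,5,6,7,8]=21  [1,2,3,5,6,7,8]=35  [1,3,4,5,6,7,8]=35  [2,3,4,5,6,7,8]=42
  first=0(b) contributes 112
  first=1(f) contributes 84
  first=4(a) contributes 56
|[w]| = 252

252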